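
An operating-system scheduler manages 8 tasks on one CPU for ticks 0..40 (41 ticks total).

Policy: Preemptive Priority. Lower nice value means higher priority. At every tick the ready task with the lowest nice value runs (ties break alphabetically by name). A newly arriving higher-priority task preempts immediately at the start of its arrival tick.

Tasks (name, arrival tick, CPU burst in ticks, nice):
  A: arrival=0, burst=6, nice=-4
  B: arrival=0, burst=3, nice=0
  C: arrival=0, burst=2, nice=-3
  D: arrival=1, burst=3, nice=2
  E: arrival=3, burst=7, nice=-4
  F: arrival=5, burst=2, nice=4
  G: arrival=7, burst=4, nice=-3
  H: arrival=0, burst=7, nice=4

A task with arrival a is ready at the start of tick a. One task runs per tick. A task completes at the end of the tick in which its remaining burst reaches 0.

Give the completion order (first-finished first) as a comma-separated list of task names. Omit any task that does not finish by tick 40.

t=0: ready={A,B,C,H} → run A
t=1: ready={A,B,C,D,H} → run A
t=2: ready={A,B,C,D,H} → run A
t=3: ready={A,B,C,D,E,H} → run A
t=4: ready={A,B,C,D,E,H} → run A
t=5: ready={A,B,C,D,E,F,H} → run A
t=6: ready={B,C,D,E,F,H} → run E
t=7: ready={B,C,D,E,F,G,H} → run E
t=8: ready={B,C,D,E,F,G,H} → run E
t=9: ready={B,C,D,E,F,G,H} → run E
t=10: ready={B,C,D,E,F,G,H} → run E
t=11: ready={B,C,D,E,F,G,H} → run E
t=12: ready={B,C,D,E,F,G,H} → run E
t=13: ready={B,C,D,F,G,H} → run C
t=14: ready={B,C,D,F,G,H} → run C
t=15: ready={B,D,F,G,H} → run G
t=16: ready={B,D,F,G,H} → run G
t=17: ready={B,D,F,G,H} → run G
t=18: ready={B,D,F,G,H} → run G
t=19: ready={B,D,F,H} → run B
t=20: ready={B,D,F,H} → run B
t=21: ready={B,D,F,H} → run B
t=22: ready={D,F,H} → run D
t=23: ready={D,F,H} → run D
t=24: ready={D,F,H} → run D
t=25: ready={F,H} → run F
t=26: ready={F,H} → run F
t=27: ready={H} → run H
t=28: ready={H} → run H
t=29: ready={H} → run H
t=30: ready={H} → run H
t=31: ready={H} → run H
t=32: ready={H} → run H
t=33: ready={H} → run H
t=34: (idle)
t=35: (idle)
t=36: (idle)
t=37: (idle)
t=38: (idle)
t=39: (idle)
t=40: (idle)

completion order = A, E, C, G, B, D, F, H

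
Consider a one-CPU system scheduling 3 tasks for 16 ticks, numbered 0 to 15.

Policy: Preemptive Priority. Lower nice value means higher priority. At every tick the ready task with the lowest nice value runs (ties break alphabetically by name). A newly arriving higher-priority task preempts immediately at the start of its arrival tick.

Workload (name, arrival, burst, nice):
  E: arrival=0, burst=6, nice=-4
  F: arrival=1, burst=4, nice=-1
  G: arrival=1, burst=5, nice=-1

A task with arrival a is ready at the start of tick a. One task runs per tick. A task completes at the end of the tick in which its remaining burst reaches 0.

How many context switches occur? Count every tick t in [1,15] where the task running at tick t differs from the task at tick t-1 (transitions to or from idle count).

context switches = 3

t=0: ready={E} → run E
t=1: ready={E,F,G} → run E
t=2: ready={E,F,G} → run E
t=3: ready={E,F,G} → run E
t=4: ready={E,F,G} → run E
t=5: ready={E,F,G} → run E
t=6: ready={F,G} → run F
t=7: ready={F,G} → run F
t=8: ready={F,G} → run F
t=9: ready={F,G} → run F
t=10: ready={G} → run G
t=11: ready={G} → run G
t=12: ready={G} → run G
t=13: ready={G} → run G
t=14: ready={G} → run G
t=15: (idle)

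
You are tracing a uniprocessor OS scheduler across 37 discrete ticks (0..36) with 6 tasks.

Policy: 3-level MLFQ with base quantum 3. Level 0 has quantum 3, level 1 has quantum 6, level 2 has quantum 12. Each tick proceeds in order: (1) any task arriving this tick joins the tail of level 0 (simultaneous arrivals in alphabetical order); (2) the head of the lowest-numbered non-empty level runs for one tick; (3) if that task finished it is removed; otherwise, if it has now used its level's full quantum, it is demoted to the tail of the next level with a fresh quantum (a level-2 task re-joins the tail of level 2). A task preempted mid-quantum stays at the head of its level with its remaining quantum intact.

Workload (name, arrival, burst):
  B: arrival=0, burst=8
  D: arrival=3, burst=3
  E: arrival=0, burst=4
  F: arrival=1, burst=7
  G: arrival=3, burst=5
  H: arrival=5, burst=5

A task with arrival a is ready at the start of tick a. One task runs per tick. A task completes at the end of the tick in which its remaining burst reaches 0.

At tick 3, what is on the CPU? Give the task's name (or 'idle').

t=0: L0/L1/L2 = BE/-/- → run B
t=1: L0/L1/L2 = BEF/-/- → run B
t=2: L0/L1/L2 = BEF/-/- → run B
t=3: L0/L1/L2 = EFDG/B/- → run E
t=4: L0/L1/L2 = EFDG/B/- → run E
t=5: L0/L1/L2 = EFDGH/B/- → run E
t=6: L0/L1/L2 = FDGH/BE/- → run F
t=7: L0/L1/L2 = FDGH/BE/- → run F
t=8: L0/L1/L2 = FDGH/BE/- → run F
t=9: L0/L1/L2 = DGH/BEF/- → run D
t=10: L0/L1/L2 = DGH/BEF/- → run D
t=11: L0/L1/L2 = DGH/BEF/- → run D
t=12: L0/L1/L2 = GH/BEF/- → run G
t=13: L0/L1/L2 = GH/BEF/- → run G
t=14: L0/L1/L2 = GH/BEF/- → run G
t=15: L0/L1/L2 = H/BEFG/- → run H
t=16: L0/L1/L2 = H/BEFG/- → run H
t=17: L0/L1/L2 = H/BEFG/- → run H
t=18: L0/L1/L2 = -/BEFGH/- → run B
t=19: L0/L1/L2 = -/BEFGH/- → run B
t=20: L0/L1/L2 = -/BEFGH/- → run B
t=21: L0/L1/L2 = -/BEFGH/- → run B
t=22: L0/L1/L2 = -/BEFGH/- → run B
t=23: L0/L1/L2 = -/EFGH/- → run E
t=24: L0/L1/L2 = -/FGH/- → run F
t=25: L0/L1/L2 = -/FGH/- → run F
t=26: L0/L1/L2 = -/FGH/- → run F
t=27: L0/L1/L2 = -/FGH/- → run F
t=28: L0/L1/L2 = -/GH/- → run G
t=29: L0/L1/L2 = -/GH/- → run G
t=30: L0/L1/L2 = -/H/- → run H
t=31: L0/L1/L2 = -/H/- → run H
t=32: (idle)
t=33: (idle)
t=34: (idle)
t=35: (idle)
t=36: (idle)

running at tick 3 = E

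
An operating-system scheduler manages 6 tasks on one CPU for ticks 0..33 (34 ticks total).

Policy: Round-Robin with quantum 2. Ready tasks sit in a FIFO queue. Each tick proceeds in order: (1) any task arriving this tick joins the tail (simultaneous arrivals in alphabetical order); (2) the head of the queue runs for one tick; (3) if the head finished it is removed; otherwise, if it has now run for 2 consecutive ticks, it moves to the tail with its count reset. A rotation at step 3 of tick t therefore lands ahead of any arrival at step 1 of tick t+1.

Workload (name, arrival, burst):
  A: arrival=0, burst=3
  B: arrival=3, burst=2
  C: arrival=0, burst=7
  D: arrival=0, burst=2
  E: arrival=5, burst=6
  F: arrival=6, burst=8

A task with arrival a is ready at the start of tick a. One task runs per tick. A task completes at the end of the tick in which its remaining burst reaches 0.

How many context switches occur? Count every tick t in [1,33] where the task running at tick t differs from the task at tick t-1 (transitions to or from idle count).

context switches = 14

t=0: queue=[A,C,D] q_used=0 → run A
t=1: queue=[A,C,D] q_used=1 → run A
t=2: queue=[C,D,A] q_used=0 → run C
t=3: queue=[C,D,A,B] q_used=1 → run C
t=4: queue=[D,A,B,C] q_used=0 → run D
t=5: queue=[D,A,B,C,E] q_used=1 → run D
t=6: queue=[A,B,C,E,F] q_used=0 → run A
t=7: queue=[B,C,E,F] q_used=0 → run B
t=8: queue=[B,C,E,F] q_used=1 → run B
t=9: queue=[C,E,F] q_used=0 → run C
t=10: queue=[C,E,F] q_used=1 → run C
t=11: queue=[E,F,C] q_used=0 → run E
t=12: queue=[E,F,C] q_used=1 → run E
t=13: queue=[F,C,E] q_used=0 → run F
t=14: queue=[F,C,E] q_used=1 → run F
t=15: queue=[C,E,F] q_used=0 → run C
t=16: queue=[C,E,F] q_used=1 → run C
t=17: queue=[E,F,C] q_used=0 → run E
t=18: queue=[E,F,C] q_used=1 → run E
t=19: queue=[F,C,E] q_used=0 → run F
t=20: queue=[F,C,E] q_used=1 → run F
t=21: queue=[C,E,F] q_used=0 → run C
t=22: queue=[E,F] q_used=0 → run E
t=23: queue=[E,F] q_used=1 → run E
t=24: queue=[F] q_used=0 → run F
t=25: queue=[F] q_used=1 → run F
t=26: queue=[F] q_used=0 → run F
t=27: queue=[F] q_used=1 → run F
t=28: (idle)
t=29: (idle)
t=30: (idle)
t=31: (idle)
t=32: (idle)
t=33: (idle)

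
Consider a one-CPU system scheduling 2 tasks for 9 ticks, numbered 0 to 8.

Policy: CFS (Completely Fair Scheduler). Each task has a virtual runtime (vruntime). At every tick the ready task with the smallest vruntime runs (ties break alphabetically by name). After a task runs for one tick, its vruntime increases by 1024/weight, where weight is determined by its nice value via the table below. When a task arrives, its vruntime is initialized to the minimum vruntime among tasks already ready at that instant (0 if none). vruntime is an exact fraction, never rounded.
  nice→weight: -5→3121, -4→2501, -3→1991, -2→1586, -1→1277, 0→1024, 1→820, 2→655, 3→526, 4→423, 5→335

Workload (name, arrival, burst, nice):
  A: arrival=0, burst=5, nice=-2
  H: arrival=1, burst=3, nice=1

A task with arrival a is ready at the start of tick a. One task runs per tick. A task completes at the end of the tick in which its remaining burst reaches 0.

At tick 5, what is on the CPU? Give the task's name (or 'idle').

running at tick 5 = A

t=0: vr[A=0] → run A
t=1: vr[A=512/793 H=512/793] → run A
t=2: vr[A=1024/793 H=512/793] → run H
t=3: vr[A=1024/793 H=307968/162565] → run A
t=4: vr[A=1536/793 H=307968/162565] → run H
t=5: vr[A=1536/793 H=510976/162565] → run A
t=6: vr[A=2048/793 H=510976/162565] → run A
t=7: vr[H=510976/162565] → run H
t=8: (idle)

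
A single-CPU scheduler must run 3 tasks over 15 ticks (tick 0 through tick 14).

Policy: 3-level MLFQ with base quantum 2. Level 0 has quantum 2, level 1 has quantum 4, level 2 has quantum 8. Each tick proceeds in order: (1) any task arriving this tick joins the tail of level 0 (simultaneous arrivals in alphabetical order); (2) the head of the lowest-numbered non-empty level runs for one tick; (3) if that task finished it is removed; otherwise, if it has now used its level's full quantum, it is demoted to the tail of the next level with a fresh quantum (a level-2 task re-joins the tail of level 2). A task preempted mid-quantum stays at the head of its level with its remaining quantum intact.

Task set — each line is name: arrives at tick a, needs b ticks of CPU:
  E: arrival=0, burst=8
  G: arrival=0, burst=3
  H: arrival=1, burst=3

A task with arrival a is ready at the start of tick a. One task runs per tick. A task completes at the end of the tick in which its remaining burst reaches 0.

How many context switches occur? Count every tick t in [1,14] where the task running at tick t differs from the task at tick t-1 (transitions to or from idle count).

context switches = 7

t=0: L0/L1/L2 = EG/-/- → run E
t=1: L0/L1/L2 = EGH/-/- → run E
t=2: L0/L1/L2 = GH/E/- → run G
t=3: L0/L1/L2 = GH/E/- → run G
t=4: L0/L1/L2 = H/EG/- → run H
t=5: L0/L1/L2 = H/EG/- → run H
t=6: L0/L1/L2 = -/EGH/- → run E
t=7: L0/L1/L2 = -/EGH/- → run E
t=8: L0/L1/L2 = -/EGH/- → run E
t=9: L0/L1/L2 = -/EGH/- → run E
t=10: L0/L1/L2 = -/GH/E → run G
t=11: L0/L1/L2 = -/H/E → run H
t=12: L0/L1/L2 = -/-/E → run E
t=13: L0/L1/L2 = -/-/E → run E
t=14: (idle)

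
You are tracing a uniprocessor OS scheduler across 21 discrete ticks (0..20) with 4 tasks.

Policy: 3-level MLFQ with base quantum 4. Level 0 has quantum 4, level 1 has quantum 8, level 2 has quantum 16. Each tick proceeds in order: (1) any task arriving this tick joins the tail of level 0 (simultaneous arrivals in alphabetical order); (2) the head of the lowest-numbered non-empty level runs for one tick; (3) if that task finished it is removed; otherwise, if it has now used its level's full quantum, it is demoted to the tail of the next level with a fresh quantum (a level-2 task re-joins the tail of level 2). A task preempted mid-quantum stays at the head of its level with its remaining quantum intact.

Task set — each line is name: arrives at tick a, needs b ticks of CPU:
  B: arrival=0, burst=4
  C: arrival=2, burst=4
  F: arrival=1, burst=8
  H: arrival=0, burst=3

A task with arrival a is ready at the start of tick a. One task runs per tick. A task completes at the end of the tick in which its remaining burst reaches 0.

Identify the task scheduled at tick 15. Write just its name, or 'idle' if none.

t=0: L0/L1/L2 = BH/-/- → run B
t=1: L0/L1/L2 = BHF/-/- → run B
t=2: L0/L1/L2 = BHFC/-/- → run B
t=3: L0/L1/L2 = BHFC/-/- → run B
t=4: L0/L1/L2 = HFC/-/- → run H
t=5: L0/L1/L2 = HFC/-/- → run H
t=6: L0/L1/L2 = HFC/-/- → run H
t=7: L0/L1/L2 = FC/-/- → run F
t=8: L0/L1/L2 = FC/-/- → run F
t=9: L0/L1/L2 = FC/-/- → run F
t=10: L0/L1/L2 = FC/-/- → run F
t=11: L0/L1/L2 = C/F/- → run C
t=12: L0/L1/L2 = C/F/- → run C
t=13: L0/L1/L2 = C/F/- → run C
t=14: L0/L1/L2 = C/F/- → run C
t=15: L0/L1/L2 = -/F/- → run F
t=16: L0/L1/L2 = -/F/- → run F
t=17: L0/L1/L2 = -/F/- → run F
t=18: L0/L1/L2 = -/F/- → run F
t=19: (idle)
t=20: (idle)

running at tick 15 = F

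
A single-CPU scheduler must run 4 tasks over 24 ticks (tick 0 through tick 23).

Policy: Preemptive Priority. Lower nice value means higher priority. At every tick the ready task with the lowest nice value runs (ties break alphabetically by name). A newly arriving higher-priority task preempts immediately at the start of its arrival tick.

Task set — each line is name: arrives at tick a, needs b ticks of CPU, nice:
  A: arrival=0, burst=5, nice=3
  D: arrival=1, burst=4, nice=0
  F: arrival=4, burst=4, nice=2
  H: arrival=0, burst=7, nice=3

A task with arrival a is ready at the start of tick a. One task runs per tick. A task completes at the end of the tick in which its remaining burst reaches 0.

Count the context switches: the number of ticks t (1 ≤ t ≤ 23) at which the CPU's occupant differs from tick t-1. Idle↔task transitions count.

t=0: ready={A,H} → run A
t=1: ready={A,D,H} → run D
t=2: ready={A,D,H} → run D
t=3: ready={A,D,H} → run D
t=4: ready={A,D,F,H} → run D
t=5: ready={A,F,H} → run F
t=6: ready={A,F,H} → run F
t=7: ready={A,F,H} → run F
t=8: ready={A,F,H} → run F
t=9: ready={A,H} → run A
t=10: ready={A,H} → run A
t=11: ready={A,H} → run A
t=12: ready={A,H} → run A
t=13: ready={H} → run H
t=14: ready={H} → run H
t=15: ready={H} → run H
t=16: ready={H} → run H
t=17: ready={H} → run H
t=18: ready={H} → run H
t=19: ready={H} → run H
t=20: (idle)
t=21: (idle)
t=22: (idle)
t=23: (idle)

context switches = 5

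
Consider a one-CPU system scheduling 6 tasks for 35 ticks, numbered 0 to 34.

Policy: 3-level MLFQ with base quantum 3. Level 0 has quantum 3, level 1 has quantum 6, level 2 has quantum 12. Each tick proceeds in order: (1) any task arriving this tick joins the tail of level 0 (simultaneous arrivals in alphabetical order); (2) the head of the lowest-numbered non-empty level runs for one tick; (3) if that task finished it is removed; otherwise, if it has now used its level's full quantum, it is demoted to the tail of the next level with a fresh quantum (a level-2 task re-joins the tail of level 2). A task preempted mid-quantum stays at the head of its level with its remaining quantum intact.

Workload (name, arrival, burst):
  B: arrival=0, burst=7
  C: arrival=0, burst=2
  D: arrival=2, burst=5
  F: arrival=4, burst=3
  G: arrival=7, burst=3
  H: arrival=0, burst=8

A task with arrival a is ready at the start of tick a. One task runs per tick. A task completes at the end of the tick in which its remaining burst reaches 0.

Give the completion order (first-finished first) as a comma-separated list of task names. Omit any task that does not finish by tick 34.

completion order = C, F, G, B, H, D

t=0: L0/L1/L2 = BCH/-/- → run B
t=1: L0/L1/L2 = BCH/-/- → run B
t=2: L0/L1/L2 = BCHD/-/- → run B
t=3: L0/L1/L2 = CHD/B/- → run C
t=4: L0/L1/L2 = CHDF/B/- → run C
t=5: L0/L1/L2 = HDF/B/- → run H
t=6: L0/L1/L2 = HDF/B/- → run H
t=7: L0/L1/L2 = HDFG/B/- → run H
t=8: L0/L1/L2 = DFG/BH/- → run D
t=9: L0/L1/L2 = DFG/BH/- → run D
t=10: L0/L1/L2 = DFG/BH/- → run D
t=11: L0/L1/L2 = FG/BHD/- → run F
t=12: L0/L1/L2 = FG/BHD/- → run F
t=13: L0/L1/L2 = FG/BHD/- → run F
t=14: L0/L1/L2 = G/BHD/- → run G
t=15: L0/L1/L2 = G/BHD/- → run G
t=16: L0/L1/L2 = G/BHD/- → run G
t=17: L0/L1/L2 = -/BHD/- → run B
t=18: L0/L1/L2 = -/BHD/- → run B
t=19: L0/L1/L2 = -/BHD/- → run B
t=20: L0/L1/L2 = -/BHD/- → run B
t=21: L0/L1/L2 = -/HD/- → run H
t=22: L0/L1/L2 = -/HD/- → run H
t=23: L0/L1/L2 = -/HD/- → run H
t=24: L0/L1/L2 = -/HD/- → run H
t=25: L0/L1/L2 = -/HD/- → run H
t=26: L0/L1/L2 = -/D/- → run D
t=27: L0/L1/L2 = -/D/- → run D
t=28: (idle)
t=29: (idle)
t=30: (idle)
t=31: (idle)
t=32: (idle)
t=33: (idle)
t=34: (idle)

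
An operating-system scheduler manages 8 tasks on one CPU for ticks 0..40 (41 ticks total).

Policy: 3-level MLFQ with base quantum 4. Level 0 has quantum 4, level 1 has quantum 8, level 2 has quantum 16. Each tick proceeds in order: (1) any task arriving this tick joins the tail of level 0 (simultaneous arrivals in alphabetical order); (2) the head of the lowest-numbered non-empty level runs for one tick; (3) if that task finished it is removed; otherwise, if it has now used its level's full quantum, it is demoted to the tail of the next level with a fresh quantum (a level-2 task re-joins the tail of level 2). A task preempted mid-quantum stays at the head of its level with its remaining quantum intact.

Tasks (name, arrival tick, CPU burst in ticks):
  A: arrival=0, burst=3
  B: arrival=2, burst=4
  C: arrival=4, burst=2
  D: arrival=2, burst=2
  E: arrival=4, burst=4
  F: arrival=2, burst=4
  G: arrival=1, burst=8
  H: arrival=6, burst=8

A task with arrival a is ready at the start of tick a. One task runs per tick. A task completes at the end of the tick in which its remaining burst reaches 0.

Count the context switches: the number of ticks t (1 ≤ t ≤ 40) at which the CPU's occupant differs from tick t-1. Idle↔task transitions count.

t=0: L0/L1/L2 = A/-/- → run A
t=1: L0/L1/L2 = AG/-/- → run A
t=2: L0/L1/L2 = AGBDF/-/- → run A
t=3: L0/L1/L2 = GBDF/-/- → run G
t=4: L0/L1/L2 = GBDFCE/-/- → run G
t=5: L0/L1/L2 = GBDFCE/-/- → run G
t=6: L0/L1/L2 = GBDFCEH/-/- → run G
t=7: L0/L1/L2 = BDFCEH/G/- → run B
t=8: L0/L1/L2 = BDFCEH/G/- → run B
t=9: L0/L1/L2 = BDFCEH/G/- → run B
t=10: L0/L1/L2 = BDFCEH/G/- → run B
t=11: L0/L1/L2 = DFCEH/G/- → run D
t=12: L0/L1/L2 = DFCEH/G/- → run D
t=13: L0/L1/L2 = FCEH/G/- → run F
t=14: L0/L1/L2 = FCEH/G/- → run F
t=15: L0/L1/L2 = FCEH/G/- → run F
t=16: L0/L1/L2 = FCEH/G/- → run F
t=17: L0/L1/L2 = CEH/G/- → run C
t=18: L0/L1/L2 = CEH/G/- → run C
t=19: L0/L1/L2 = EH/G/- → run E
t=20: L0/L1/L2 = EH/G/- → run E
t=21: L0/L1/L2 = EH/G/- → run E
t=22: L0/L1/L2 = EH/G/- → run E
t=23: L0/L1/L2 = H/G/- → run H
t=24: L0/L1/L2 = H/G/- → run H
t=25: L0/L1/L2 = H/G/- → run H
t=26: L0/L1/L2 = H/G/- → run H
t=27: L0/L1/L2 = -/GH/- → run G
t=28: L0/L1/L2 = -/GH/- → run G
t=29: L0/L1/L2 = -/GH/- → run G
t=30: L0/L1/L2 = -/GH/- → run G
t=31: L0/L1/L2 = -/H/- → run H
t=32: L0/L1/L2 = -/H/- → run H
t=33: L0/L1/L2 = -/H/- → run H
t=34: L0/L1/L2 = -/H/- → run H
t=35: (idle)
t=36: (idle)
t=37: (idle)
t=38: (idle)
t=39: (idle)
t=40: (idle)

context switches = 10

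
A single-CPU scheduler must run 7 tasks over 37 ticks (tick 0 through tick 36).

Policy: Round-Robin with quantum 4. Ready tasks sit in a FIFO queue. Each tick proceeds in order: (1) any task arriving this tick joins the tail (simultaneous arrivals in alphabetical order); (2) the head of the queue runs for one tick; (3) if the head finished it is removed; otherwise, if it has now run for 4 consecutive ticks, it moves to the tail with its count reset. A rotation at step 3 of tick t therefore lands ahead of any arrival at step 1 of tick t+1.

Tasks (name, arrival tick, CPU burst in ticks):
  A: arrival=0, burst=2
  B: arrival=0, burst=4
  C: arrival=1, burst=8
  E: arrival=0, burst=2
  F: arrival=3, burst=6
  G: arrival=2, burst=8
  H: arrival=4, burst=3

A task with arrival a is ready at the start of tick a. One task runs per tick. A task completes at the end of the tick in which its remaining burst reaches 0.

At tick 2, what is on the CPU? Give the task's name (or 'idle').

running at tick 2 = B

t=0: queue=[A,B,E] q_used=0 → run A
t=1: queue=[A,B,E,C] q_used=1 → run A
t=2: queue=[B,E,C,G] q_used=0 → run B
t=3: queue=[B,E,C,G,F] q_used=1 → run B
t=4: queue=[B,E,C,G,F,H] q_used=2 → run B
t=5: queue=[B,E,C,G,F,H] q_used=3 → run B
t=6: queue=[E,C,G,F,H] q_used=0 → run E
t=7: queue=[E,C,G,F,H] q_used=1 → run E
t=8: queue=[C,G,F,H] q_used=0 → run C
t=9: queue=[C,G,F,H] q_used=1 → run C
t=10: queue=[C,G,F,H] q_used=2 → run C
t=11: queue=[C,G,F,H] q_used=3 → run C
t=12: queue=[G,F,H,C] q_used=0 → run G
t=13: queue=[G,F,H,C] q_used=1 → run G
t=14: queue=[G,F,H,C] q_used=2 → run G
t=15: queue=[G,F,H,C] q_used=3 → run G
t=16: queue=[F,H,C,G] q_used=0 → run F
t=17: queue=[F,H,C,G] q_used=1 → run F
t=18: queue=[F,H,C,G] q_used=2 → run F
t=19: queue=[F,H,C,G] q_used=3 → run F
t=20: queue=[H,C,G,F] q_used=0 → run H
t=21: queue=[H,C,G,F] q_used=1 → run H
t=22: queue=[H,C,G,F] q_used=2 → run H
t=23: queue=[C,G,F] q_used=0 → run C
t=24: queue=[C,G,F] q_used=1 → run C
t=25: queue=[C,G,F] q_used=2 → run C
t=26: queue=[C,G,F] q_used=3 → run C
t=27: queue=[G,F] q_used=0 → run G
t=28: queue=[G,F] q_used=1 → run G
t=29: queue=[G,F] q_used=2 → run G
t=30: queue=[G,F] q_used=3 → run G
t=31: queue=[F] q_used=0 → run F
t=32: queue=[F] q_used=1 → run F
t=33: (idle)
t=34: (idle)
t=35: (idle)
t=36: (idle)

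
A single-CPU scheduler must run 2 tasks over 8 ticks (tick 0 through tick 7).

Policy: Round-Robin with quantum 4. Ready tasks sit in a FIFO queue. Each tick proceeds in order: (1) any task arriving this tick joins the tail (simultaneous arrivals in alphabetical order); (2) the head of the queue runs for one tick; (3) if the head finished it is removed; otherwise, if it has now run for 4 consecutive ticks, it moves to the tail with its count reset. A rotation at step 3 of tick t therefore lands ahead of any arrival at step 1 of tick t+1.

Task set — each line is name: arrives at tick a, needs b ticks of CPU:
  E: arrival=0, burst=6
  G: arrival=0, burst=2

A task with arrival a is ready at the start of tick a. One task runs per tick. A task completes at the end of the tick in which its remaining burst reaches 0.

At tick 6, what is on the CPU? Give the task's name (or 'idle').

t=0: queue=[E,G] q_used=0 → run E
t=1: queue=[E,G] q_used=1 → run E
t=2: queue=[E,G] q_used=2 → run E
t=3: queue=[E,G] q_used=3 → run E
t=4: queue=[G,E] q_used=0 → run G
t=5: queue=[G,E] q_used=1 → run G
t=6: queue=[E] q_used=0 → run E
t=7: queue=[E] q_used=1 → run E

running at tick 6 = E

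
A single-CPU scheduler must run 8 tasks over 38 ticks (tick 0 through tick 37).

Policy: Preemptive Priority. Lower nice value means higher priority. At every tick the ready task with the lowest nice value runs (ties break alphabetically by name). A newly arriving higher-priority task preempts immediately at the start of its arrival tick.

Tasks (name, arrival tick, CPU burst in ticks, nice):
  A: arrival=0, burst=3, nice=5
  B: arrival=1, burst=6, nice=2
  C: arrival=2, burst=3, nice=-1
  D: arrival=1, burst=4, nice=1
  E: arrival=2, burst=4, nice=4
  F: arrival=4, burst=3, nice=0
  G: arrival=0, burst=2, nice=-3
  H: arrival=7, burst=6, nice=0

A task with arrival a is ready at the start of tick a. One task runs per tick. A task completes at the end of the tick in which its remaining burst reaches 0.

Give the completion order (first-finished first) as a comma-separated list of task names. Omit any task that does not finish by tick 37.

completion order = G, C, F, H, D, B, E, A

t=0: ready={A,G} → run G
t=1: ready={A,B,D,G} → run G
t=2: ready={A,B,C,D,E} → run C
t=3: ready={A,B,C,D,E} → run C
t=4: ready={A,B,C,D,E,F} → run C
t=5: ready={A,B,D,E,F} → run F
t=6: ready={A,B,D,E,F} → run F
t=7: ready={A,B,D,E,F,H} → run F
t=8: ready={A,B,D,E,H} → run H
t=9: ready={A,B,D,E,H} → run H
t=10: ready={A,B,D,E,H} → run H
t=11: ready={A,B,D,E,H} → run H
t=12: ready={A,B,D,E,H} → run H
t=13: ready={A,B,D,E,H} → run H
t=14: ready={A,B,D,E} → run D
t=15: ready={A,B,D,E} → run D
t=16: ready={A,B,D,E} → run D
t=17: ready={A,B,D,E} → run D
t=18: ready={A,B,E} → run B
t=19: ready={A,B,E} → run B
t=20: ready={A,B,E} → run B
t=21: ready={A,B,E} → run B
t=22: ready={A,B,E} → run B
t=23: ready={A,B,E} → run B
t=24: ready={A,E} → run E
t=25: ready={A,E} → run E
t=26: ready={A,E} → run E
t=27: ready={A,E} → run E
t=28: ready={A} → run A
t=29: ready={A} → run A
t=30: ready={A} → run A
t=31: (idle)
t=32: (idle)
t=33: (idle)
t=34: (idle)
t=35: (idle)
t=36: (idle)
t=37: (idle)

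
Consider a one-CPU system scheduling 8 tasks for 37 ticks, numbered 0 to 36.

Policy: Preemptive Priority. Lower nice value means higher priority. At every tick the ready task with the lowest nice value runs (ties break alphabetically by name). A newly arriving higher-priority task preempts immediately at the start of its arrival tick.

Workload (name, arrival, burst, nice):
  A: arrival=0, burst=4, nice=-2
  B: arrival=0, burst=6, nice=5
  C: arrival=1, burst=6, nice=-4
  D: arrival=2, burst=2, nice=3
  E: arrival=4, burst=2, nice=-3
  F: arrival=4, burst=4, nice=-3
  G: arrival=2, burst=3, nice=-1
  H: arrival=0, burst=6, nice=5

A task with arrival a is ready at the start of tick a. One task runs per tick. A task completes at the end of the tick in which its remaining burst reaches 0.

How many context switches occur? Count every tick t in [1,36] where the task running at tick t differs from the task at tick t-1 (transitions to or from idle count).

context switches = 9

t=0: ready={A,B,H} → run A
t=1: ready={A,B,C,H} → run C
t=2: ready={A,B,C,D,G,H} → run C
t=3: ready={A,B,C,D,G,H} → run C
t=4: ready={A,B,C,D,E,F,G,H} → run C
t=5: ready={A,B,C,D,E,F,G,H} → run C
t=6: ready={A,B,C,D,E,F,G,H} → run C
t=7: ready={A,B,D,E,F,G,H} → run E
t=8: ready={A,B,D,E,F,G,H} → run E
t=9: ready={A,B,D,F,G,H} → run F
t=10: ready={A,B,D,F,G,H} → run F
t=11: ready={A,B,D,F,G,H} → run F
t=12: ready={A,B,D,F,G,H} → run F
t=13: ready={A,B,D,G,H} → run A
t=14: ready={A,B,D,G,H} → run A
t=15: ready={A,B,D,G,H} → run A
t=16: ready={B,D,G,H} → run G
t=17: ready={B,D,G,H} → run G
t=18: ready={B,D,G,H} → run G
t=19: ready={B,D,H} → run D
t=20: ready={B,D,H} → run D
t=21: ready={B,H} → run B
t=22: ready={B,H} → run B
t=23: ready={B,H} → run B
t=24: ready={B,H} → run B
t=25: ready={B,H} → run B
t=26: ready={B,H} → run B
t=27: ready={H} → run H
t=28: ready={H} → run H
t=29: ready={H} → run H
t=30: ready={H} → run H
t=31: ready={H} → run H
t=32: ready={H} → run H
t=33: (idle)
t=34: (idle)
t=35: (idle)
t=36: (idle)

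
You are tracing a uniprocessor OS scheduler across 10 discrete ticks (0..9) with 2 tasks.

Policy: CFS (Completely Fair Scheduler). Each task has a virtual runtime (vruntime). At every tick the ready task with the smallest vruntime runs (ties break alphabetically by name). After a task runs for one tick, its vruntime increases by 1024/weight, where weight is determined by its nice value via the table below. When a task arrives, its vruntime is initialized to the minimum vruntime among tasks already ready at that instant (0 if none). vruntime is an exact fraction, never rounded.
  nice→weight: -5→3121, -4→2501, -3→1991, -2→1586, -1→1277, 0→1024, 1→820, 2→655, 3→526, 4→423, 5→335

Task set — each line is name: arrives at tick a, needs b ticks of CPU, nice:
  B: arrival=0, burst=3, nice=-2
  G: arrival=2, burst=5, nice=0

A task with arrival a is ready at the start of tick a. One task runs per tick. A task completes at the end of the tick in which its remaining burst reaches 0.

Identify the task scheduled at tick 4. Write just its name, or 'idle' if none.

t=0: vr[B=0] → run B
t=1: vr[B=512/793] → run B
t=2: vr[B=1024/793 G=1024/793] → run B
t=3: vr[G=1024/793] → run G
t=4: vr[G=1817/793] → run G
t=5: vr[G=2610/793] → run G
t=6: vr[G=3403/793] → run G
t=7: vr[G=4196/793] → run G
t=8: (idle)
t=9: (idle)

running at tick 4 = G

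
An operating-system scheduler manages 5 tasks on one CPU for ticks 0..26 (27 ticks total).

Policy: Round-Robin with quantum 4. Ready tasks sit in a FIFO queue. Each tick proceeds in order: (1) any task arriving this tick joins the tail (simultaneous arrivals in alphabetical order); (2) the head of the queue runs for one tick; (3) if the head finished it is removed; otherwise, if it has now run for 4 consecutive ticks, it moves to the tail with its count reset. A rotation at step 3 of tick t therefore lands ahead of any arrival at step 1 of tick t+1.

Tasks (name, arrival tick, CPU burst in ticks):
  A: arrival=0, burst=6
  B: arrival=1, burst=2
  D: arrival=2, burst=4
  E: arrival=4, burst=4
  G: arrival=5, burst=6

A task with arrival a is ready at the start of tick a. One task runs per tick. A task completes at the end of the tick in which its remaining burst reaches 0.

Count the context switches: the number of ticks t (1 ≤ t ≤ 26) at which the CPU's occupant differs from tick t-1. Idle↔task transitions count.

context switches = 6

t=0: queue=[A] q_used=0 → run A
t=1: queue=[A,B] q_used=1 → run A
t=2: queue=[A,B,D] q_used=2 → run A
t=3: queue=[A,B,D] q_used=3 → run A
t=4: queue=[B,D,A,E] q_used=0 → run B
t=5: queue=[B,D,A,E,G] q_used=1 → run B
t=6: queue=[D,A,E,G] q_used=0 → run D
t=7: queue=[D,A,E,G] q_used=1 → run D
t=8: queue=[D,A,E,G] q_used=2 → run D
t=9: queue=[D,A,E,G] q_used=3 → run D
t=10: queue=[A,E,G] q_used=0 → run A
t=11: queue=[A,E,G] q_used=1 → run A
t=12: queue=[E,G] q_used=0 → run E
t=13: queue=[E,G] q_used=1 → run E
t=14: queue=[E,G] q_used=2 → run E
t=15: queue=[E,G] q_used=3 → run E
t=16: queue=[G] q_used=0 → run G
t=17: queue=[G] q_used=1 → run G
t=18: queue=[G] q_used=2 → run G
t=19: queue=[G] q_used=3 → run G
t=20: queue=[G] q_used=0 → run G
t=21: queue=[G] q_used=1 → run G
t=22: (idle)
t=23: (idle)
t=24: (idle)
t=25: (idle)
t=26: (idle)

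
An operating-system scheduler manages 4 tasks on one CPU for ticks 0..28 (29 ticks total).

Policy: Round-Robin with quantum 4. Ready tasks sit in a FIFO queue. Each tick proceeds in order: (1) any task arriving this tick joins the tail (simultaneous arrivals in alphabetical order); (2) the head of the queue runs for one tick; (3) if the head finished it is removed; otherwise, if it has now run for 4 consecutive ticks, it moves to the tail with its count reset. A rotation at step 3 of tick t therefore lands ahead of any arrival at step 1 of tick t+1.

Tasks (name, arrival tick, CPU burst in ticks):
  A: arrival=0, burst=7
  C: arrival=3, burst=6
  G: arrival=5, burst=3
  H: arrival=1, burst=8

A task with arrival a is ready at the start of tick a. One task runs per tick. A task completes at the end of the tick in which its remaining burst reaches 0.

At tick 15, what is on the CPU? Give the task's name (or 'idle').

running at tick 15 = G

t=0: queue=[A] q_used=0 → run A
t=1: queue=[A,H] q_used=1 → run A
t=2: queue=[A,H] q_used=2 → run A
t=3: queue=[A,H,C] q_used=3 → run A
t=4: queue=[H,C,A] q_used=0 → run H
t=5: queue=[H,C,A,G] q_used=1 → run H
t=6: queue=[H,C,A,G] q_used=2 → run H
t=7: queue=[H,C,A,G] q_used=3 → run H
t=8: queue=[C,A,G,H] q_used=0 → run C
t=9: queue=[C,A,G,H] q_used=1 → run C
t=10: queue=[C,A,G,H] q_used=2 → run C
t=11: queue=[C,A,G,H] q_used=3 → run C
t=12: queue=[A,G,H,C] q_used=0 → run A
t=13: queue=[A,G,H,C] q_used=1 → run A
t=14: queue=[A,G,H,C] q_used=2 → run A
t=15: queue=[G,H,C] q_used=0 → run G
t=16: queue=[G,H,C] q_used=1 → run G
t=17: queue=[G,H,C] q_used=2 → run G
t=18: queue=[H,C] q_used=0 → run H
t=19: queue=[H,C] q_used=1 → run H
t=20: queue=[H,C] q_used=2 → run H
t=21: queue=[H,C] q_used=3 → run H
t=22: queue=[C] q_used=0 → run C
t=23: queue=[C] q_used=1 → run C
t=24: (idle)
t=25: (idle)
t=26: (idle)
t=27: (idle)
t=28: (idle)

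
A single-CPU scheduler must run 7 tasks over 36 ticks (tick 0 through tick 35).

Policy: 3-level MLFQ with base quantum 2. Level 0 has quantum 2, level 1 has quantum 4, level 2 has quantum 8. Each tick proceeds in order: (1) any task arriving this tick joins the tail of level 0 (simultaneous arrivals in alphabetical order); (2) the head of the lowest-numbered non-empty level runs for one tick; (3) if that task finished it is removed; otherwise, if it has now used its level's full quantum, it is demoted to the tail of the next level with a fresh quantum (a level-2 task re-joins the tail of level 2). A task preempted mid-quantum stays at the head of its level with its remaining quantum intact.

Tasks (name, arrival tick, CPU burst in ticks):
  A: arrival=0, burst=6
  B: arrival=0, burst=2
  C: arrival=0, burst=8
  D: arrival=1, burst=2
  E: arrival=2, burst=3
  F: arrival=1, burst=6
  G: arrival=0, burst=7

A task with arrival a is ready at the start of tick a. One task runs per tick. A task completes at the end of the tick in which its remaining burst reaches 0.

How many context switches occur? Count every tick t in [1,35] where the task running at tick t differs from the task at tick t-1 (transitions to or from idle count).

t=0: L0/L1/L2 = ABCG/-/- → run A
t=1: L0/L1/L2 = ABCGDF/-/- → run A
t=2: L0/L1/L2 = BCGDFE/A/- → run B
t=3: L0/L1/L2 = BCGDFE/A/- → run B
t=4: L0/L1/L2 = CGDFE/A/- → run C
t=5: L0/L1/L2 = CGDFE/A/- → run C
t=6: L0/L1/L2 = GDFE/AC/- → run G
t=7: L0/L1/L2 = GDFE/AC/- → run G
t=8: L0/L1/L2 = DFE/ACG/- → run D
t=9: L0/L1/L2 = DFE/ACG/- → run D
t=10: L0/L1/L2 = FE/ACG/- → run F
t=11: L0/L1/L2 = FE/ACG/- → run F
t=12: L0/L1/L2 = E/ACGF/- → run E
t=13: L0/L1/L2 = E/ACGF/- → run E
t=14: L0/L1/L2 = -/ACGFE/- → run A
t=15: L0/L1/L2 = -/ACGFE/- → run A
t=16: L0/L1/L2 = -/ACGFE/- → run A
t=17: L0/L1/L2 = -/ACGFE/- → run A
t=18: L0/L1/L2 = -/CGFE/- → run C
t=19: L0/L1/L2 = -/CGFE/- → run C
t=20: L0/L1/L2 = -/CGFE/- → run C
t=21: L0/L1/L2 = -/CGFE/- → run C
t=22: L0/L1/L2 = -/GFE/C → run G
t=23: L0/L1/L2 = -/GFE/C → run G
t=24: L0/L1/L2 = -/GFE/C → run G
t=25: L0/L1/L2 = -/GFE/C → run G
t=26: L0/L1/L2 = -/FE/CG → run F
t=27: L0/L1/L2 = -/FE/CG → run F
t=28: L0/L1/L2 = -/FE/CG → run F
t=29: L0/L1/L2 = -/FE/CG → run F
t=30: L0/L1/L2 = -/E/CG → run E
t=31: L0/L1/L2 = -/-/CG → run C
t=32: L0/L1/L2 = -/-/CG → run C
t=33: L0/L1/L2 = -/-/G → run G
t=34: (idle)
t=35: (idle)

context switches = 14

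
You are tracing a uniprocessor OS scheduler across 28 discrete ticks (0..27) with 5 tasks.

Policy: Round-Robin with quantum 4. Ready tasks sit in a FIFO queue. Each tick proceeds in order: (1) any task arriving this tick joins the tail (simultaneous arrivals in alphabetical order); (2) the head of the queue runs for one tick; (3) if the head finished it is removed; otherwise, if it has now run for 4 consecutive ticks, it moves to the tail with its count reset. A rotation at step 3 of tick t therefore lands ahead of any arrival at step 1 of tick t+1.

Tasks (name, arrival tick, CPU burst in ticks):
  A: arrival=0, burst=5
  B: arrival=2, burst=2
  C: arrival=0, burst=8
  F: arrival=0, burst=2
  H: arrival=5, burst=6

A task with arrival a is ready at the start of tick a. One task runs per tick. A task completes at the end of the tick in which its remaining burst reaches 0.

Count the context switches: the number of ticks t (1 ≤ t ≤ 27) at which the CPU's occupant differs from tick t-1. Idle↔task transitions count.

t=0: queue=[A,C,F] q_used=0 → run A
t=1: queue=[A,C,F] q_used=1 → run A
t=2: queue=[A,C,F,B] q_used=2 → run A
t=3: queue=[A,C,F,B] q_used=3 → run A
t=4: queue=[C,F,B,A] q_used=0 → run C
t=5: queue=[C,F,B,A,H] q_used=1 → run C
t=6: queue=[C,F,B,A,H] q_used=2 → run C
t=7: queue=[C,F,B,A,H] q_used=3 → run C
t=8: queue=[F,B,A,H,C] q_used=0 → run F
t=9: queue=[F,B,A,H,C] q_used=1 → run F
t=10: queue=[B,A,H,C] q_used=0 → run B
t=11: queue=[B,A,H,C] q_used=1 → run B
t=12: queue=[A,H,C] q_used=0 → run A
t=13: queue=[H,C] q_used=0 → run H
t=14: queue=[H,C] q_used=1 → run H
t=15: queue=[H,C] q_used=2 → run H
t=16: queue=[H,C] q_used=3 → run H
t=17: queue=[C,H] q_used=0 → run C
t=18: queue=[C,H] q_used=1 → run C
t=19: queue=[C,H] q_used=2 → run C
t=20: queue=[C,H] q_used=3 → run C
t=21: queue=[H] q_used=0 → run H
t=22: queue=[H] q_used=1 → run H
t=23: (idle)
t=24: (idle)
t=25: (idle)
t=26: (idle)
t=27: (idle)

context switches = 8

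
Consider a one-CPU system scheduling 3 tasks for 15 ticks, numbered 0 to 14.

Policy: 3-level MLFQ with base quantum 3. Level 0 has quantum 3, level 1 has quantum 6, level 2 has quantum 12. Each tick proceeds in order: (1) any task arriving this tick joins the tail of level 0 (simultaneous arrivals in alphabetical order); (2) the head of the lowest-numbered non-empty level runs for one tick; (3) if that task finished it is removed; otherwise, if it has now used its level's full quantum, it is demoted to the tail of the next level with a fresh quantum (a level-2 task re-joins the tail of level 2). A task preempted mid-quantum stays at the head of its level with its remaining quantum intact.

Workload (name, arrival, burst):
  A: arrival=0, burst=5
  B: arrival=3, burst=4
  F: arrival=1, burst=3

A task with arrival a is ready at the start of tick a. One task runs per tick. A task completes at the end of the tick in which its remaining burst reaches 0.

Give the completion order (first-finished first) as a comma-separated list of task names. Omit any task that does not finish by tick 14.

t=0: L0/L1/L2 = A/-/- → run A
t=1: L0/L1/L2 = AF/-/- → run A
t=2: L0/L1/L2 = AF/-/- → run A
t=3: L0/L1/L2 = FB/A/- → run F
t=4: L0/L1/L2 = FB/A/- → run F
t=5: L0/L1/L2 = FB/A/- → run F
t=6: L0/L1/L2 = B/A/- → run B
t=7: L0/L1/L2 = B/A/- → run B
t=8: L0/L1/L2 = B/A/- → run B
t=9: L0/L1/L2 = -/AB/- → run A
t=10: L0/L1/L2 = -/AB/- → run A
t=11: L0/L1/L2 = -/B/- → run B
t=12: (idle)
t=13: (idle)
t=14: (idle)

completion order = F, A, B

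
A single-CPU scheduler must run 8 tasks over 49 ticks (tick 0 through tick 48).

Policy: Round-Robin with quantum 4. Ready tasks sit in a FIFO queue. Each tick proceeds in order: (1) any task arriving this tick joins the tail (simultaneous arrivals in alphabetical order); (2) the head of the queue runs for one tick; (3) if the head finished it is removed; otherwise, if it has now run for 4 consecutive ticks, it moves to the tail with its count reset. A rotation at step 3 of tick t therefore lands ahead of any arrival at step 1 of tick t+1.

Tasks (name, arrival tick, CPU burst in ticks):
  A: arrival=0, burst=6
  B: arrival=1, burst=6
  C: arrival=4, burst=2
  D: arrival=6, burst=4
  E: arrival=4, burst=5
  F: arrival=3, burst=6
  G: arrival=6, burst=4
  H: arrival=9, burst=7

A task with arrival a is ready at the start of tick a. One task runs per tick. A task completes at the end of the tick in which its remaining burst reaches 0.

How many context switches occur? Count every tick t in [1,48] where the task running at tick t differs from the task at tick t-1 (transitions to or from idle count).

t=0: queue=[A] q_used=0 → run A
t=1: queue=[A,B] q_used=1 → run A
t=2: queue=[A,B] q_used=2 → run A
t=3: queue=[A,B,F] q_used=3 → run A
t=4: queue=[B,F,A,C,E] q_used=0 → run B
t=5: queue=[B,F,A,C,E] q_used=1 → run B
t=6: queue=[B,F,A,C,E,D,G] q_used=2 → run B
t=7: queue=[B,F,A,C,E,D,G] q_used=3 → run B
t=8: queue=[F,A,C,E,D,G,B] q_used=0 → run F
t=9: queue=[F,A,C,E,D,G,B,H] q_used=1 → run F
t=10: queue=[F,A,C,E,D,G,B,H] q_used=2 → run F
t=11: queue=[F,A,C,E,D,G,B,H] q_used=3 → run F
t=12: queue=[A,C,E,D,G,B,H,F] q_used=0 → run A
t=13: queue=[A,C,E,D,G,B,H,F] q_used=1 → run A
t=14: queue=[C,E,D,G,B,H,F] q_used=0 → run C
t=15: queue=[C,E,D,G,B,H,F] q_used=1 → run C
t=16: queue=[E,D,G,B,H,F] q_used=0 → run E
t=17: queue=[E,D,G,B,H,F] q_used=1 → run E
t=18: queue=[E,D,G,B,H,F] q_used=2 → run E
t=19: queue=[E,D,G,B,H,F] q_used=3 → run E
t=20: queue=[D,G,B,H,F,E] q_used=0 → run D
t=21: queue=[D,G,B,H,F,E] q_used=1 → run D
t=22: queue=[D,G,B,H,F,E] q_used=2 → run D
t=23: queue=[D,G,B,H,F,E] q_used=3 → run D
t=24: queue=[G,B,H,F,E] q_used=0 → run G
t=25: queue=[G,B,H,F,E] q_used=1 → run G
t=26: queue=[G,B,H,F,E] q_used=2 → run G
t=27: queue=[G,B,H,F,E] q_used=3 → run G
t=28: queue=[B,H,F,E] q_used=0 → run B
t=29: queue=[B,H,F,E] q_used=1 → run B
t=30: queue=[H,F,E] q_used=0 → run H
t=31: queue=[H,F,E] q_used=1 → run H
t=32: queue=[H,F,E] q_used=2 → run H
t=33: queue=[H,F,E] q_used=3 → run H
t=34: queue=[F,E,H] q_used=0 → run F
t=35: queue=[F,E,H] q_used=1 → run F
t=36: queue=[E,H] q_used=0 → run E
t=37: queue=[H] q_used=0 → run H
t=38: queue=[H] q_used=1 → run H
t=39: queue=[H] q_used=2 → run H
t=40: (idle)
t=41: (idle)
t=42: (idle)
t=43: (idle)
t=44: (idle)
t=45: (idle)
t=46: (idle)
t=47: (idle)
t=48: (idle)

context switches = 13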